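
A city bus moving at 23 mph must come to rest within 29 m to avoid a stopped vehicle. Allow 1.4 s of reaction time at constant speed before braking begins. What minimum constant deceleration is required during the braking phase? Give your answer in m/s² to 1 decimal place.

Required deceleration ≈ 3.6 m/s²

23 mph × 0.44704 = 10.2819 m/s.
Distance covered during reaction = 10.2819 × 1.4 = 14.395 m.
Distance available for braking: 29 − 14.395 = 14.605 m.
v² = 2a·d ⇒ a = v²/(2d) = 10.2819² / (2 × 14.605) = 105.717 / 29.210 = 3.6192 m/s².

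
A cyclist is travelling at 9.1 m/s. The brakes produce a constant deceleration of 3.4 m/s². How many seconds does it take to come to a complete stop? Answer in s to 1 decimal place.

Braking time ≈ 2.7 s

Braking time = v/a = 9.1000 / 3.400 = 2.676 s.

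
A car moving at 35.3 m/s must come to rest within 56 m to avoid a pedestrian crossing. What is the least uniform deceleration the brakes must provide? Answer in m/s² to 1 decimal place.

v² = 2a·d ⇒ a = v²/(2d) = 35.3000² / (2 × 56.000) = 1246.090 / 112.000 = 11.1258 m/s².

Required deceleration ≈ 11.1 m/s²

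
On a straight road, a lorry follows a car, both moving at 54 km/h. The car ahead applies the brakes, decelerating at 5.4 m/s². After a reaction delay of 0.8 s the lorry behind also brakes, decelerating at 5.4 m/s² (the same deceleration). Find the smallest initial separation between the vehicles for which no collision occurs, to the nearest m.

54 km/h ÷ 3.6 = 15.0000 m/s.
Leader travels v²/(2a_L) = 225.000 / 10.800 = 20.833 m before stopping.
Follower covers v·t_r = 15.0000 × 0.8 = 12.000 m while reacting, then v²/(2a_F) = 225.000 / 10.800 = 20.833 m while braking, for a total of 12.000 + 20.833 = 32.833 m.
Since a_F ≤ a_L and the follower starts braking later, the follower is never slower than the leader, so the closest approach is when both have stopped.
Minimum gap = 32.833 − 20.833 = 12.000 m.

Minimum gap ≈ 12 m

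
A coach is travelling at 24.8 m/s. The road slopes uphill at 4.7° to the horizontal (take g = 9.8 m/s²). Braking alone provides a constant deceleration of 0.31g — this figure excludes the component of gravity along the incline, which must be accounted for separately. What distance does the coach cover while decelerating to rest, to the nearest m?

Braking distance ≈ 80 m

a = 0.31 × 9.8 = 3.038 m/s².
Gravity along the uphill slope adds to the braking deceleration: a_eff = 3.038 + 9.8·sin 4.7° = 3.038 + 0.803 = 3.841 m/s².
Braking distance = v²/(2a) = 24.8000² / (2 × 3.841) = 615.040 / 7.682 = 80.062 m.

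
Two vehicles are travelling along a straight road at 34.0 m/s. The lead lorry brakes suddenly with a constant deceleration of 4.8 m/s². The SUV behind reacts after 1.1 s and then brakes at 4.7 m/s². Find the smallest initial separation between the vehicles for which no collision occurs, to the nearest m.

Minimum gap ≈ 40 m

Leader travels v²/(2a_L) = 1156.000 / 9.600 = 120.417 m before stopping.
Follower covers v·t_r = 34.0000 × 1.1 = 37.400 m while reacting, then v²/(2a_F) = 1156.000 / 9.400 = 122.979 m while braking, for a total of 37.400 + 122.979 = 160.379 m.
Since a_F ≤ a_L and the follower starts braking later, the follower is never slower than the leader, so the closest approach is when both have stopped.
Minimum gap = 160.379 − 120.417 = 39.962 m.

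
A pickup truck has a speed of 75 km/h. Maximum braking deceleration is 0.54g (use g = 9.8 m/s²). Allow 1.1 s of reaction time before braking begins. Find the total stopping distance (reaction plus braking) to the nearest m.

75 km/h ÷ 3.6 = 20.8333 m/s.
a = 0.54 × 9.8 = 5.292 m/s².
Reaction distance = v·t_r = 20.8333 × 1.1 = 22.917 m.
Braking distance = v²/(2a) = 20.8333² / (2 × 5.292) = 434.026 / 10.584 = 41.008 m.
Total = 22.917 + 41.008 = 63.925 m.

Total stopping distance ≈ 64 m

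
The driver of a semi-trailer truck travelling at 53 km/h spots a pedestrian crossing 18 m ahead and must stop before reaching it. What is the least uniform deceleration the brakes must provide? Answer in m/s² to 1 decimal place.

53 km/h ÷ 3.6 = 14.7222 m/s.
v² = 2a·d ⇒ a = v²/(2d) = 14.7222² / (2 × 18.000) = 216.743 / 36.000 = 6.0206 m/s².

Required deceleration ≈ 6.0 m/s²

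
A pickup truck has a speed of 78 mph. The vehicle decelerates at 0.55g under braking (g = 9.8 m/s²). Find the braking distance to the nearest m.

Braking distance ≈ 113 m

78 mph × 0.44704 = 34.8691 m/s.
a = 0.55 × 9.8 = 5.390 m/s².
Braking distance = v²/(2a) = 34.8691² / (2 × 5.390) = 1215.854 / 10.780 = 112.788 m.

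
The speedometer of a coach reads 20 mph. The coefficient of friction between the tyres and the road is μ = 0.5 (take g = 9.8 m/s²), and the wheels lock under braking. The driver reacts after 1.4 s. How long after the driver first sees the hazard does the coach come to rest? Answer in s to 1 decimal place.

Total time ≈ 3.2 s

20 mph × 0.44704 = 8.9408 m/s.
a = μg = 0.5 × 9.8 = 4.900 m/s².
Braking time = v/a = 8.9408 / 4.900 = 1.825 s.
Total = 1.4 + 1.825 = 3.225 s.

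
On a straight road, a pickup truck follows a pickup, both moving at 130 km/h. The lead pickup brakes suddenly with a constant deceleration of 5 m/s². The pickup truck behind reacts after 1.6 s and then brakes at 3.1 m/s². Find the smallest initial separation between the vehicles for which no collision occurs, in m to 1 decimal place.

Minimum gap ≈ 137.7 m

130 km/h ÷ 3.6 = 36.1111 m/s.
Leader travels v²/(2a_L) = 1304.012 / 10.000 = 130.401 m before stopping.
Follower covers v·t_r = 36.1111 × 1.6 = 57.778 m while reacting, then v²/(2a_F) = 1304.012 / 6.200 = 210.325 m while braking, for a total of 57.778 + 210.325 = 268.103 m.
Since a_F ≤ a_L and the follower starts braking later, the follower is never slower than the leader, so the closest approach is when both have stopped.
Minimum gap = 268.103 − 130.401 = 137.702 m.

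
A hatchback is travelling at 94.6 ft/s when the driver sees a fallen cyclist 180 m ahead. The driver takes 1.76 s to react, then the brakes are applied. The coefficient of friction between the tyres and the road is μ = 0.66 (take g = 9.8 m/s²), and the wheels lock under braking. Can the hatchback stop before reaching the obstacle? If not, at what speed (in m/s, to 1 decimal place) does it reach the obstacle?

94.6 ft/s × 0.3048 = 28.8341 m/s.
a = μg = 0.66 × 9.8 = 6.468 m/s².
Reaction distance = 28.8341 × 1.76 = 50.748 m.
Braking distance = v²/(2a) = 831.405 / 12.936 = 64.271 m.
Total stopping distance = 50.748 + 64.271 = 115.019 m, vs 180 m available — it stops with 180 − 115.019 = 64.981 m to spare.

Yes — it stops about 65.0 m short of the obstacle, so it never reaches it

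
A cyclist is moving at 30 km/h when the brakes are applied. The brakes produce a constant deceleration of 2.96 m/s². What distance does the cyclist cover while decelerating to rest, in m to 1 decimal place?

Braking distance ≈ 11.7 m

30 km/h ÷ 3.6 = 8.3333 m/s.
Braking distance = v²/(2a) = 8.3333² / (2 × 2.960) = 69.444 / 5.920 = 11.730 m.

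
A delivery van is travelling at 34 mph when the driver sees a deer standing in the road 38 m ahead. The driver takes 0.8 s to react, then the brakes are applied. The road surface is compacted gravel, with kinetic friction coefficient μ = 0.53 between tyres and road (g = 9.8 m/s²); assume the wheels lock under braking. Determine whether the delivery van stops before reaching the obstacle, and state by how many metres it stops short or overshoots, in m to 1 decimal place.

34 mph × 0.44704 = 15.1994 m/s.
a = μg = 0.53 × 9.8 = 5.194 m/s².
Reaction distance = 15.1994 × 0.8 = 12.160 m.
Braking distance = v²/(2a) = 231.022 / 10.388 = 22.239 m.
Total stopping distance = 12.160 + 22.239 = 34.399 m, vs 38 m available — it stops with 38 − 34.399 = 3.601 m to spare.

Yes — it stops 3.6 m short of the obstacle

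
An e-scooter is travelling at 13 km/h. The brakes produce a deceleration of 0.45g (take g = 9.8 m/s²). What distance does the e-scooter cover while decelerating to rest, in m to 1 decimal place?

Braking distance ≈ 1.5 m

13 km/h ÷ 3.6 = 3.6111 m/s.
a = 0.45 × 9.8 = 4.410 m/s².
Braking distance = v²/(2a) = 3.6111² / (2 × 4.410) = 13.040 / 8.820 = 1.478 m.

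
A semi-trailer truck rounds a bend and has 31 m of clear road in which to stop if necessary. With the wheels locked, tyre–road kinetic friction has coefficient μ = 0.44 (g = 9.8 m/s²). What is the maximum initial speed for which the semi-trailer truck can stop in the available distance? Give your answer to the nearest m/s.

Maximum speed ≈ 16 m/s

a = μg = 0.44 × 9.8 = 4.312 m/s².
v²/(2a) = d ⇒ v = √(2 × 4.312 × 31) = √267.34 = 16.3505 m/s.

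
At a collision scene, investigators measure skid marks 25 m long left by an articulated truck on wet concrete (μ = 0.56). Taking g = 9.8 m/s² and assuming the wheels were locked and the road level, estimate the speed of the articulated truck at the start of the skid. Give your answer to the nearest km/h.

Initial speed ≈ 60 km/h

Deceleration a = μg = 0.56 × 9.8 = 5.488 m/s².
v = √(2a·d) = √(2 × 5.488 × 25) = √274.400 = 16.5650 m/s.
= 16.5650 × 3.6 = 59.634 km/h.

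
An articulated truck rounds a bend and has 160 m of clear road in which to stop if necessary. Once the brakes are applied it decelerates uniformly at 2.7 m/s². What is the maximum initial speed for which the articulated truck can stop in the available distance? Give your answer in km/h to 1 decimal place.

v²/(2a) = d ⇒ v = √(2 × 2.700 × 160) = √864.00 = 29.3939 m/s.
29.3939 m/s × 3.6 = 105.818 km/h.

Maximum speed ≈ 105.8 km/h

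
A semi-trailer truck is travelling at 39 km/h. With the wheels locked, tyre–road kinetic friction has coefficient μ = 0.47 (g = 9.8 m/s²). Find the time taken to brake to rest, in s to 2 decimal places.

39 km/h ÷ 3.6 = 10.8333 m/s.
a = μg = 0.47 × 9.8 = 4.606 m/s².
Braking time = v/a = 10.8333 / 4.606 = 2.352 s.

Braking time ≈ 2.35 s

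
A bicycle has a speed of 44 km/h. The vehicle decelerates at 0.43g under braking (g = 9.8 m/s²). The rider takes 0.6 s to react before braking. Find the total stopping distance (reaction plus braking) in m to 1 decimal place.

Total stopping distance ≈ 25.1 m

44 km/h ÷ 3.6 = 12.2222 m/s.
a = 0.43 × 9.8 = 4.214 m/s².
Reaction distance = v·t_r = 12.2222 × 0.6 = 7.333 m.
Braking distance = v²/(2a) = 12.2222² / (2 × 4.214) = 149.382 / 8.428 = 17.724 m.
Total = 7.333 + 17.724 = 25.057 m.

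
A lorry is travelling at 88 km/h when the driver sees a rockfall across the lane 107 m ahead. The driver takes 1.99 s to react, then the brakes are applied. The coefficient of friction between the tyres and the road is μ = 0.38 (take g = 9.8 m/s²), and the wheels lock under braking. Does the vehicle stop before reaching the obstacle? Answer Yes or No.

88 km/h ÷ 3.6 = 24.4444 m/s.
a = μg = 0.38 × 9.8 = 3.724 m/s².
Reaction distance = 24.4444 × 1.99 = 48.644 m.
Braking distance = v²/(2a) = 597.529 / 7.448 = 80.227 m.
Total stopping distance = 48.644 + 80.227 = 128.871 m, vs 107 m available — it cannot stop in time and overshoots by 128.871 − 107 = 21.871 m.

No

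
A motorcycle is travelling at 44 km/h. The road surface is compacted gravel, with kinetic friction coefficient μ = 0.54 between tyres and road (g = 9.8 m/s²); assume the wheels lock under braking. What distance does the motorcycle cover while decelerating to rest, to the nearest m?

44 km/h ÷ 3.6 = 12.2222 m/s.
a = μg = 0.54 × 9.8 = 5.292 m/s².
Braking distance = v²/(2a) = 12.2222² / (2 × 5.292) = 149.382 / 10.584 = 14.114 m.

Braking distance ≈ 14 m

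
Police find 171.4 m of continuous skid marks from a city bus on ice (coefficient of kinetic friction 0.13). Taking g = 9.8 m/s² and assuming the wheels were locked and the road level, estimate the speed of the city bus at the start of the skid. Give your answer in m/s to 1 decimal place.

Deceleration a = μg = 0.13 × 9.8 = 1.274 m/s².
v = √(2a·d) = √(2 × 1.274 × 171.4) = √436.727 = 20.8980 m/s.

Initial speed ≈ 20.9 m/s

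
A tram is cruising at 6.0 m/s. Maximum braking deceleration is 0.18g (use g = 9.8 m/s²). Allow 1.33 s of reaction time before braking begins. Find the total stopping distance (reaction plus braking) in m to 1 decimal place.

Total stopping distance ≈ 18.2 m

a = 0.18 × 9.8 = 1.764 m/s².
Reaction distance = v·t_r = 6.0000 × 1.33 = 7.980 m.
Braking distance = v²/(2a) = 6.0000² / (2 × 1.764) = 36.000 / 3.528 = 10.204 m.
Total = 7.980 + 10.204 = 18.184 m.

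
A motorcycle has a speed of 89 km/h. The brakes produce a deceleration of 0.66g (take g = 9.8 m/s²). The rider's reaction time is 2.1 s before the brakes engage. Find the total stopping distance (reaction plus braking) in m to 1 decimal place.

89 km/h ÷ 3.6 = 24.7222 m/s.
a = 0.66 × 9.8 = 6.468 m/s².
Reaction distance = v·t_r = 24.7222 × 2.1 = 51.917 m.
Braking distance = v²/(2a) = 24.7222² / (2 × 6.468) = 611.187 / 12.936 = 47.247 m.
Total = 51.917 + 47.247 = 99.164 m.

Total stopping distance ≈ 99.2 m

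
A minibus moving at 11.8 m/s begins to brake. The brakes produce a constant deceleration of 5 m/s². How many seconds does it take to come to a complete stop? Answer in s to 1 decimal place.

Braking time ≈ 2.4 s

Braking time = v/a = 11.8000 / 5.000 = 2.360 s.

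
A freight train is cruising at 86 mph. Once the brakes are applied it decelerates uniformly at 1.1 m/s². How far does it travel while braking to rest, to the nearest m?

86 mph × 0.44704 = 38.4454 m/s.
Braking distance = v²/(2a) = 38.4454² / (2 × 1.100) = 1478.049 / 2.200 = 671.840 m.

Braking distance ≈ 672 m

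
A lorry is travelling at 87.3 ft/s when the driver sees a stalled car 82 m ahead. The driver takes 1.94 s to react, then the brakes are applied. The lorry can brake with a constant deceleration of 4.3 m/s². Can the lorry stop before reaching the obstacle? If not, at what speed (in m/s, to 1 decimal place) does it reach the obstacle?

87.3 ft/s × 0.3048 = 26.6090 m/s.
Reaction distance = 26.6090 × 1.94 = 51.621 m.
Braking distance needed to stop: v²/(2a) = 708.039 / 8.600 = 82.330 m, so total needed = 51.621 + 82.330 = 133.951 m > 82 m — it cannot stop.
Distance remaining when braking begins: 82 − 51.621 = 30.379 m.
v² = v₀² − 2a·d = 708.039 − 2 × 4.300 × 30.379 = 446.780 m²/s².
v = √446.780 = 21.137 m/s.

No — it strikes the obstacle at 21.1 m/s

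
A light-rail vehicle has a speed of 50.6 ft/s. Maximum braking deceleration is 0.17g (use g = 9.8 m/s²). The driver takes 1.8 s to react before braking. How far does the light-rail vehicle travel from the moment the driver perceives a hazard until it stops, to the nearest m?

50.6 ft/s × 0.3048 = 15.4229 m/s.
a = 0.17 × 9.8 = 1.666 m/s².
Reaction distance = v·t_r = 15.4229 × 1.8 = 27.761 m.
Braking distance = v²/(2a) = 15.4229² / (2 × 1.666) = 237.866 / 3.332 = 71.388 m.
Total = 27.761 + 71.388 = 99.149 m.

Total stopping distance ≈ 99 m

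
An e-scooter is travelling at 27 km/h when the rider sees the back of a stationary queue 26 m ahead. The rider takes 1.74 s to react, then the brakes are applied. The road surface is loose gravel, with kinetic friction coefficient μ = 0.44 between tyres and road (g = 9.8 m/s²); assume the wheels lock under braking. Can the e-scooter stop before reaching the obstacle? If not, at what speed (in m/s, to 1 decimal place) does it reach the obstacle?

27 km/h ÷ 3.6 = 7.5000 m/s.
a = μg = 0.44 × 9.8 = 4.312 m/s².
Reaction distance = 7.5000 × 1.74 = 13.050 m.
Braking distance = v²/(2a) = 56.250 / 8.624 = 6.522 m.
Total stopping distance = 13.050 + 6.522 = 19.572 m, vs 26 m available — it stops with 26 − 19.572 = 6.428 m to spare.

Yes — it stops about 6.4 m short of the obstacle, so it never reaches it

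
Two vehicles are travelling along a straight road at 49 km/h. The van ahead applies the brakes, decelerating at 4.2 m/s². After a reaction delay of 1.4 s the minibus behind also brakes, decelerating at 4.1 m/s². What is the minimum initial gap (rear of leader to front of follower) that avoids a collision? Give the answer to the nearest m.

Minimum gap ≈ 20 m

49 km/h ÷ 3.6 = 13.6111 m/s.
Leader travels v²/(2a_L) = 185.262 / 8.400 = 22.055 m before stopping.
Follower covers v·t_r = 13.6111 × 1.4 = 19.056 m while reacting, then v²/(2a_F) = 185.262 / 8.200 = 22.593 m while braking, for a total of 19.056 + 22.593 = 41.649 m.
Since a_F ≤ a_L and the follower starts braking later, the follower is never slower than the leader, so the closest approach is when both have stopped.
Minimum gap = 41.649 − 22.055 = 19.594 m.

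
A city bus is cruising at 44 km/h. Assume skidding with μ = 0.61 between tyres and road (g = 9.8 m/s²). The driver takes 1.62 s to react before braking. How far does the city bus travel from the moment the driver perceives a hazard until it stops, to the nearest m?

44 km/h ÷ 3.6 = 12.2222 m/s.
a = μg = 0.61 × 9.8 = 5.978 m/s².
Reaction distance = v·t_r = 12.2222 × 1.62 = 19.800 m.
Braking distance = v²/(2a) = 12.2222² / (2 × 5.978) = 149.382 / 11.956 = 12.494 m.
Total = 19.800 + 12.494 = 32.294 m.

Total stopping distance ≈ 32 m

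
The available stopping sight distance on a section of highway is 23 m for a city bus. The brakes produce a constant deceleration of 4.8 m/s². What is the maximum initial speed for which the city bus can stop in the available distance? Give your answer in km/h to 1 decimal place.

v²/(2a) = d ⇒ v = √(2 × 4.800 × 23) = √220.80 = 14.8593 m/s.
14.8593 m/s × 3.6 = 53.493 km/h.

Maximum speed ≈ 53.5 km/h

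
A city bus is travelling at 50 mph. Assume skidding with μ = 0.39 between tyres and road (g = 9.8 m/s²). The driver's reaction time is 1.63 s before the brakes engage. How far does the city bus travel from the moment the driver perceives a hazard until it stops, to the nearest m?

Total stopping distance ≈ 102 m

50 mph × 0.44704 = 22.3520 m/s.
a = μg = 0.39 × 9.8 = 3.822 m/s².
Reaction distance = v·t_r = 22.3520 × 1.63 = 36.434 m.
Braking distance = v²/(2a) = 22.3520² / (2 × 3.822) = 499.612 / 7.644 = 65.360 m.
Total = 36.434 + 65.360 = 101.794 m.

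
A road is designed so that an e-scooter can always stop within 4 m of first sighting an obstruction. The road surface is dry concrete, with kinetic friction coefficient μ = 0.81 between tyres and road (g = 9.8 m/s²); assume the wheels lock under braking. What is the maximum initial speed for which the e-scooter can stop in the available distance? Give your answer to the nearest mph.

Maximum speed ≈ 18 mph

a = μg = 0.81 × 9.8 = 7.938 m/s².
v²/(2a) = d ⇒ v = √(2 × 7.938 × 4) = √63.50 = 7.9687 m/s.
7.9687 m/s ÷ 0.44704 = 17.825 mph.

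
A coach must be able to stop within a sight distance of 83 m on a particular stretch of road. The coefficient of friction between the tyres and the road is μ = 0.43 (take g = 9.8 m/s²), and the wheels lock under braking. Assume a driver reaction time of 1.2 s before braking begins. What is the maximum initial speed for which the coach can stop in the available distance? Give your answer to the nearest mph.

Maximum speed ≈ 49 mph

a = μg = 0.43 × 9.8 = 4.214 m/s².
Stopping distance: v·t_r + v²/(2a) = 83 with t_r = 1.2 s and a = 4.214 m/s².
So v² + 10.114 v − 699.52 = 0.
Positive root: v = −a·t_r + √((a·t_r)² + 2a·d) = −5.057 + √(25.573 + 699.52) = 21.8706 m/s.
21.8706 m/s ÷ 0.44704 = 48.923 mph.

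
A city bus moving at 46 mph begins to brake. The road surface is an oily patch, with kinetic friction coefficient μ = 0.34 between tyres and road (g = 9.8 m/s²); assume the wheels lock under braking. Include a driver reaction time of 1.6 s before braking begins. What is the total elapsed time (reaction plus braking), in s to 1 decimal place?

46 mph × 0.44704 = 20.5638 m/s.
a = μg = 0.34 × 9.8 = 3.332 m/s².
Braking time = v/a = 20.5638 / 3.332 = 6.172 s.
Total = 1.6 + 6.172 = 7.772 s.

Total time ≈ 7.8 s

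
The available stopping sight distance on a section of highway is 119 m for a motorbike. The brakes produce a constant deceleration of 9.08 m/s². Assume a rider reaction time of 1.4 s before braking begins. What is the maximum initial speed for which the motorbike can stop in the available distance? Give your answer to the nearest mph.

Maximum speed ≈ 79 mph

Stopping distance: v·t_r + v²/(2a) = 119 with t_r = 1.4 s and a = 9.080 m/s².
So v² + 25.424 v − 2161.04 = 0.
Positive root: v = −a·t_r + √((a·t_r)² + 2a·d) = −12.712 + √(161.595 + 2161.04) = 35.4817 m/s.
35.4817 m/s ÷ 0.44704 = 79.370 mph.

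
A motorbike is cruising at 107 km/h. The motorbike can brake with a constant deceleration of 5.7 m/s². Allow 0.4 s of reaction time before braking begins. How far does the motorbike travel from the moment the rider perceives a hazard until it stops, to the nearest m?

Total stopping distance ≈ 89 m

107 km/h ÷ 3.6 = 29.7222 m/s.
Reaction distance = v·t_r = 29.7222 × 0.4 = 11.889 m.
Braking distance = v²/(2a) = 29.7222² / (2 × 5.700) = 883.409 / 11.400 = 77.492 m.
Total = 11.889 + 77.492 = 89.381 m.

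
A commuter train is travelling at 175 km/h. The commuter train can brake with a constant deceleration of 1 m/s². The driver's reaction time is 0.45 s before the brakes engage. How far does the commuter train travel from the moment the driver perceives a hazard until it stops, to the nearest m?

Total stopping distance ≈ 1203 m

175 km/h ÷ 3.6 = 48.6111 m/s.
Reaction distance = v·t_r = 48.6111 × 0.45 = 21.875 m.
Braking distance = v²/(2a) = 48.6111² / (2 × 1.000) = 2363.039 / 2.000 = 1181.520 m.
Total = 21.875 + 1181.520 = 1203.395 m.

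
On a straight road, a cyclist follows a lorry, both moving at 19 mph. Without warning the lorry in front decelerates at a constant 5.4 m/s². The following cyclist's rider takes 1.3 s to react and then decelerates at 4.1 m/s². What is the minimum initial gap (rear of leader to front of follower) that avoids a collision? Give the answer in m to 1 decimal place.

Minimum gap ≈ 13.2 m

19 mph × 0.44704 = 8.4938 m/s.
Leader travels v²/(2a_L) = 72.145 / 10.800 = 6.680 m before stopping.
Follower covers v·t_r = 8.4938 × 1.3 = 11.042 m while reacting, then v²/(2a_F) = 72.145 / 8.200 = 8.798 m while braking, for a total of 11.042 + 8.798 = 19.840 m.
Since a_F ≤ a_L and the follower starts braking later, the follower is never slower than the leader, so the closest approach is when both have stopped.
Minimum gap = 19.840 − 6.680 = 13.160 m.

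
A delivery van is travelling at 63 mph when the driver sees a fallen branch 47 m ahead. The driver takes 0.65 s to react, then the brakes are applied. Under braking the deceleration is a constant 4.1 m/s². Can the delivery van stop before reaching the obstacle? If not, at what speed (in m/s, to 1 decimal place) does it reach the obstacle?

No — it strikes the obstacle at 23.6 m/s

63 mph × 0.44704 = 28.1635 m/s.
Reaction distance = 28.1635 × 0.65 = 18.306 m.
Braking distance needed to stop: v²/(2a) = 793.183 / 8.200 = 96.730 m, so total needed = 18.306 + 96.730 = 115.036 m > 47 m — it cannot stop.
Distance remaining when braking begins: 47 − 18.306 = 28.694 m.
v² = v₀² − 2a·d = 793.183 − 2 × 4.100 × 28.694 = 557.892 m²/s².
v = √557.892 = 23.620 m/s.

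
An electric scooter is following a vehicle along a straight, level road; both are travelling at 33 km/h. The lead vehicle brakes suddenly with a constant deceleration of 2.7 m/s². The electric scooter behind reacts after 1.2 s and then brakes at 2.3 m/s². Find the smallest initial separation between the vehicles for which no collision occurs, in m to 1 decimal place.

Minimum gap ≈ 13.7 m

33 km/h ÷ 3.6 = 9.1667 m/s.
Leader travels v²/(2a_L) = 84.028 / 5.400 = 15.561 m before stopping.
Follower covers v·t_r = 9.1667 × 1.2 = 11.000 m while reacting, then v²/(2a_F) = 84.028 / 4.600 = 18.267 m while braking, for a total of 11.000 + 18.267 = 29.267 m.
Since a_F ≤ a_L and the follower starts braking later, the follower is never slower than the leader, so the closest approach is when both have stopped.
Minimum gap = 29.267 − 15.561 = 13.706 m.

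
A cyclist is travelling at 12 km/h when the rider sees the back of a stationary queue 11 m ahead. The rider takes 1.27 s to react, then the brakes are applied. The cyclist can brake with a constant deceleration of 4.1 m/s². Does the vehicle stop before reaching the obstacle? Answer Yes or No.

12 km/h ÷ 3.6 = 3.3333 m/s.
Reaction distance = 3.3333 × 1.27 = 4.233 m.
Braking distance = v²/(2a) = 11.111 / 8.200 = 1.355 m.
Total stopping distance = 4.233 + 1.355 = 5.588 m, vs 11 m available — it stops with 11 − 5.588 = 5.412 m to spare.

Yes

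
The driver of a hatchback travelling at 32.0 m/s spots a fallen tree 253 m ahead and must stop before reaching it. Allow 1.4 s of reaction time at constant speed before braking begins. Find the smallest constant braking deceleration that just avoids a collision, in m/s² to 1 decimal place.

Distance covered during reaction = 32.0000 × 1.4 = 44.800 m.
Distance available for braking: 253 − 44.800 = 208.200 m.
v² = 2a·d ⇒ a = v²/(2d) = 32.0000² / (2 × 208.200) = 1024.000 / 416.400 = 2.4592 m/s².

Required deceleration ≈ 2.5 m/s²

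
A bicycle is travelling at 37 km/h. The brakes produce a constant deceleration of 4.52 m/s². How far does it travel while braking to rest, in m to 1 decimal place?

37 km/h ÷ 3.6 = 10.2778 m/s.
Braking distance = v²/(2a) = 10.2778² / (2 × 4.520) = 105.633 / 9.040 = 11.685 m.

Braking distance ≈ 11.7 m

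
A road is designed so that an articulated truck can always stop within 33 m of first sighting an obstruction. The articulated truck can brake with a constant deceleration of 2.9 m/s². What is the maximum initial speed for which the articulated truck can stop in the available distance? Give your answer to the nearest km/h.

Maximum speed ≈ 50 km/h

v²/(2a) = d ⇒ v = √(2 × 2.900 × 33) = √191.40 = 13.8347 m/s.
13.8347 m/s × 3.6 = 49.805 km/h.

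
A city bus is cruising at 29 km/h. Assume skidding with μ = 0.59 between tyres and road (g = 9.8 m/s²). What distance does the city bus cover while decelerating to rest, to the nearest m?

29 km/h ÷ 3.6 = 8.0556 m/s.
a = μg = 0.59 × 9.8 = 5.782 m/s².
Braking distance = v²/(2a) = 8.0556² / (2 × 5.782) = 64.893 / 11.564 = 5.612 m.

Braking distance ≈ 6 m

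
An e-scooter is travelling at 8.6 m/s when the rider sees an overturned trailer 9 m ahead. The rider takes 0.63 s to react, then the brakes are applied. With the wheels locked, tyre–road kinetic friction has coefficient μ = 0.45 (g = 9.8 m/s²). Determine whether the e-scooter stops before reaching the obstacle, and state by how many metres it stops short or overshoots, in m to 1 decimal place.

No — it overshoots by 4.8 m

a = μg = 0.45 × 9.8 = 4.410 m/s².
Reaction distance = 8.6000 × 0.63 = 5.418 m.
Braking distance = v²/(2a) = 73.960 / 8.820 = 8.385 m.
Total stopping distance = 5.418 + 8.385 = 13.803 m, vs 9 m available — it cannot stop in time and overshoots by 13.803 − 9 = 4.803 m.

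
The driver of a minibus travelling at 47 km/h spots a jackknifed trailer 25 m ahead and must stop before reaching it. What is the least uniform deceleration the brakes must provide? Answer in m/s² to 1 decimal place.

Required deceleration ≈ 3.4 m/s²

47 km/h ÷ 3.6 = 13.0556 m/s.
v² = 2a·d ⇒ a = v²/(2d) = 13.0556² / (2 × 25.000) = 170.449 / 50.000 = 3.4090 m/s².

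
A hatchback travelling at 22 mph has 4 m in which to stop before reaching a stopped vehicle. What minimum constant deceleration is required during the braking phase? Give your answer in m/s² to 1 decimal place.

22 mph × 0.44704 = 9.8349 m/s.
v² = 2a·d ⇒ a = v²/(2d) = 9.8349² / (2 × 4.000) = 96.725 / 8.000 = 12.0906 m/s².

Required deceleration ≈ 12.1 m/s²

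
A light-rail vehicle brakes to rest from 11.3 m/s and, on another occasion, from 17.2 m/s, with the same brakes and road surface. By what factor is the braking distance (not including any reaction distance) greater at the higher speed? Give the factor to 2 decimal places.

Factor ≈ 2.32

Braking distance d = v²/(2a), so with a fixed, d ∝ v².
Factor = (17.2/11.3)² = 1.5221² = 2.3168.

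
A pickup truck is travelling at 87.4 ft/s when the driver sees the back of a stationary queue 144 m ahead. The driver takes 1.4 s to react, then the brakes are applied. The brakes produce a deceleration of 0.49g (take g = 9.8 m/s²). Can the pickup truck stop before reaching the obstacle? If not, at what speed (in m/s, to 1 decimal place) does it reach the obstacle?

Yes — it stops about 32.8 m short of the obstacle, so it never reaches it

87.4 ft/s × 0.3048 = 26.6395 m/s.
a = 0.49 × 9.8 = 4.802 m/s².
Reaction distance = 26.6395 × 1.4 = 37.295 m.
Braking distance = v²/(2a) = 709.663 / 9.604 = 73.892 m.
Total stopping distance = 37.295 + 73.892 = 111.187 m, vs 144 m available — it stops with 144 − 111.187 = 32.813 m to spare.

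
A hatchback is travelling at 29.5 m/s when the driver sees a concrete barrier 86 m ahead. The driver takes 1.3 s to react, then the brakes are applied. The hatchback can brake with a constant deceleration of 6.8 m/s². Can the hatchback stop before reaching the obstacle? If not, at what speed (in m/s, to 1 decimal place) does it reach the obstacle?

No — it strikes the obstacle at 14.9 m/s

Reaction distance = 29.5000 × 1.3 = 38.350 m.
Braking distance needed to stop: v²/(2a) = 870.250 / 13.600 = 63.989 m, so total needed = 38.350 + 63.989 = 102.339 m > 86 m — it cannot stop.
Distance remaining when braking begins: 86 − 38.350 = 47.650 m.
v² = v₀² − 2a·d = 870.250 − 2 × 6.800 × 47.650 = 222.210 m²/s².
v = √222.210 = 14.907 m/s.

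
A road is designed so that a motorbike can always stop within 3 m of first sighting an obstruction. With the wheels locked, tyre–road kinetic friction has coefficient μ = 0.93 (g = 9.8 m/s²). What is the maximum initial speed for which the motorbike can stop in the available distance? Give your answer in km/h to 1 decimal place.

a = μg = 0.93 × 9.8 = 9.114 m/s².
v²/(2a) = d ⇒ v = √(2 × 9.114 × 3) = √54.68 = 7.3946 m/s.
7.3946 m/s × 3.6 = 26.621 km/h.

Maximum speed ≈ 26.6 km/h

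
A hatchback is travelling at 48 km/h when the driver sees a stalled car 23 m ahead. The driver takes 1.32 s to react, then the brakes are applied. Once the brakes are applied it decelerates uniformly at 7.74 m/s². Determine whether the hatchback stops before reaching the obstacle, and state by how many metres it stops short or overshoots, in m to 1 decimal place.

No — it overshoots by 6.1 m

48 km/h ÷ 3.6 = 13.3333 m/s.
Reaction distance = 13.3333 × 1.32 = 17.600 m.
Braking distance = v²/(2a) = 177.777 / 15.480 = 11.484 m.
Total stopping distance = 17.600 + 11.484 = 29.084 m, vs 23 m available — it cannot stop in time and overshoots by 29.084 − 23 = 6.084 m.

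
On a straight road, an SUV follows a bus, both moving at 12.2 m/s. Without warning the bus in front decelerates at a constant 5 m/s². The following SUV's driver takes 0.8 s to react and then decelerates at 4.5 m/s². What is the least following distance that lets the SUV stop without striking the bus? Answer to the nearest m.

Minimum gap ≈ 11 m

Leader travels v²/(2a_L) = 148.840 / 10.000 = 14.884 m before stopping.
Follower covers v·t_r = 12.2000 × 0.8 = 9.760 m while reacting, then v²/(2a_F) = 148.840 / 9.000 = 16.538 m while braking, for a total of 9.760 + 16.538 = 26.298 m.
Since a_F ≤ a_L and the follower starts braking later, the follower is never slower than the leader, so the closest approach is when both have stopped.
Minimum gap = 26.298 − 14.884 = 11.414 m.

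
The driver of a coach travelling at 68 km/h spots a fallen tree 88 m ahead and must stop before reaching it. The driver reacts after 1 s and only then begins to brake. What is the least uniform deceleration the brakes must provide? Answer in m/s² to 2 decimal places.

Required deceleration ≈ 2.58 m/s²

68 km/h ÷ 3.6 = 18.8889 m/s.
Distance covered during reaction = 18.8889 × 1 = 18.889 m.
Distance available for braking: 88 − 18.889 = 69.111 m.
v² = 2a·d ⇒ a = v²/(2d) = 18.8889² / (2 × 69.111) = 356.791 / 138.222 = 2.5813 m/s².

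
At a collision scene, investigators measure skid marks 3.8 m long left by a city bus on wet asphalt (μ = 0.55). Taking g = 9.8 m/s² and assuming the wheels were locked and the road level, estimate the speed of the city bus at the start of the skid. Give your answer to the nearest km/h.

Initial speed ≈ 23 km/h

Deceleration a = μg = 0.55 × 9.8 = 5.390 m/s².
v = √(2a·d) = √(2 × 5.390 × 3.8) = √40.964 = 6.4003 m/s.
= 6.4003 × 3.6 = 23.041 km/h.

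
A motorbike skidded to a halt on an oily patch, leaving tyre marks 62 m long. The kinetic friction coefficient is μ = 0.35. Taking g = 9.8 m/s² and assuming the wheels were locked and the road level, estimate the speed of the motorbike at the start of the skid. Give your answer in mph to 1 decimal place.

Deceleration a = μg = 0.35 × 9.8 = 3.430 m/s².
v = √(2a·d) = √(2 × 3.430 × 62) = √425.320 = 20.6233 m/s.
= 20.6233 ÷ 0.44704 = 46.133 mph.

Initial speed ≈ 46.1 mph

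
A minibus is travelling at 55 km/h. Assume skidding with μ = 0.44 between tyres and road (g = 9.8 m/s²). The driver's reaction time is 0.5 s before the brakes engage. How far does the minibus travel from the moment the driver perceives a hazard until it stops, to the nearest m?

55 km/h ÷ 3.6 = 15.2778 m/s.
a = μg = 0.44 × 9.8 = 4.312 m/s².
Reaction distance = v·t_r = 15.2778 × 0.5 = 7.639 m.
Braking distance = v²/(2a) = 15.2778² / (2 × 4.312) = 233.411 / 8.624 = 27.065 m.
Total = 7.639 + 27.065 = 34.704 m.

Total stopping distance ≈ 35 m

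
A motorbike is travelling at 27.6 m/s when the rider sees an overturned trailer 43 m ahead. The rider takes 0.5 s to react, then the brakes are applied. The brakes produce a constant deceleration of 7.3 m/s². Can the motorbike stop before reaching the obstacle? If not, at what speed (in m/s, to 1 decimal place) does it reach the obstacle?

Reaction distance = 27.6000 × 0.5 = 13.800 m.
Braking distance needed to stop: v²/(2a) = 761.760 / 14.600 = 52.175 m, so total needed = 13.800 + 52.175 = 65.975 m > 43 m — it cannot stop.
Distance remaining when braking begins: 43 − 13.800 = 29.200 m.
v² = v₀² − 2a·d = 761.760 − 2 × 7.300 × 29.200 = 335.440 m²/s².
v = √335.440 = 18.315 m/s.

No — it strikes the obstacle at 18.3 m/s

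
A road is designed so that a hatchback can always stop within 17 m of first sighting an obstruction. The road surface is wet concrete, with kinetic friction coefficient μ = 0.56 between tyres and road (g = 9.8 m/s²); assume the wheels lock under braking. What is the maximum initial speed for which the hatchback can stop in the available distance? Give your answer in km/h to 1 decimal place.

Maximum speed ≈ 49.2 km/h

a = μg = 0.56 × 9.8 = 5.488 m/s².
v²/(2a) = d ⇒ v = √(2 × 5.488 × 17) = √186.59 = 13.6598 m/s.
13.6598 m/s × 3.6 = 49.175 km/h.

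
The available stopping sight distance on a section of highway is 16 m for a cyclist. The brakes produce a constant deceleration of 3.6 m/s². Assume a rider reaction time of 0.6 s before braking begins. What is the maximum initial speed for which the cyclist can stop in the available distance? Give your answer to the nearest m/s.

Maximum speed ≈ 9 m/s

Stopping distance: v·t_r + v²/(2a) = 16 with t_r = 0.6 s and a = 3.600 m/s².
So v² + 4.320 v − 115.20 = 0.
Positive root: v = −a·t_r + √((a·t_r)² + 2a·d) = −2.160 + √(4.666 + 115.20) = 8.7883 m/s.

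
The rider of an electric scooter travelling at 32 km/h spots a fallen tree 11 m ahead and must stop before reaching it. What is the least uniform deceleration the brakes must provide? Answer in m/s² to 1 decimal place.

32 km/h ÷ 3.6 = 8.8889 m/s.
v² = 2a·d ⇒ a = v²/(2d) = 8.8889² / (2 × 11.000) = 79.013 / 22.000 = 3.5915 m/s².

Required deceleration ≈ 3.6 m/s²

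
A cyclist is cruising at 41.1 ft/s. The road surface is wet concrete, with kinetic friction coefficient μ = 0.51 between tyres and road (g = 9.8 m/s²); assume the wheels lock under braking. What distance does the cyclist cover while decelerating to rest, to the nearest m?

Braking distance ≈ 16 m

41.1 ft/s × 0.3048 = 12.5273 m/s.
a = μg = 0.51 × 9.8 = 4.998 m/s².
Braking distance = v²/(2a) = 12.5273² / (2 × 4.998) = 156.933 / 9.996 = 15.700 m.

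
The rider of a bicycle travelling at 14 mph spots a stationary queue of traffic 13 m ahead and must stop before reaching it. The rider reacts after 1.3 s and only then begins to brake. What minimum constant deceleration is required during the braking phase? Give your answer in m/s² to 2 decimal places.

Required deceleration ≈ 4.03 m/s²

14 mph × 0.44704 = 6.2586 m/s.
Distance covered during reaction = 6.2586 × 1.3 = 8.136 m.
Distance available for braking: 13 − 8.136 = 4.864 m.
v² = 2a·d ⇒ a = v²/(2d) = 6.2586² / (2 × 4.864) = 39.170 / 9.728 = 4.0265 m/s².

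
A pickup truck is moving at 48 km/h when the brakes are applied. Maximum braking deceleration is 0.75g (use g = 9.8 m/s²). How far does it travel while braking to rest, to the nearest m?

Braking distance ≈ 12 m

48 km/h ÷ 3.6 = 13.3333 m/s.
a = 0.75 × 9.8 = 7.350 m/s².
Braking distance = v²/(2a) = 13.3333² / (2 × 7.350) = 177.777 / 14.700 = 12.094 m.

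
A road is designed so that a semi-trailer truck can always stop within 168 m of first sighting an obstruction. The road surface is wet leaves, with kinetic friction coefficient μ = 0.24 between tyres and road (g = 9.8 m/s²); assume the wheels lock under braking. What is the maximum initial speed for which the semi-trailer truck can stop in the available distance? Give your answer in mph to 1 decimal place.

a = μg = 0.24 × 9.8 = 2.352 m/s².
v²/(2a) = d ⇒ v = √(2 × 2.352 × 168) = √790.27 = 28.1117 m/s.
28.1117 m/s ÷ 0.44704 = 62.884 mph.

Maximum speed ≈ 62.9 mph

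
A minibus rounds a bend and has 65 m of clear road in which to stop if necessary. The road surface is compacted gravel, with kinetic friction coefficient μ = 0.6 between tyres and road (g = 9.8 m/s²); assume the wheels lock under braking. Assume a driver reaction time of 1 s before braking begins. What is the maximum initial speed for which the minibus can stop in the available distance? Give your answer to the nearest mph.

a = μg = 0.6 × 9.8 = 5.880 m/s².
Stopping distance: v·t_r + v²/(2a) = 65 with t_r = 1 s and a = 5.880 m/s².
So v² + 11.760 v − 764.40 = 0.
Positive root: v = −a·t_r + √((a·t_r)² + 2a·d) = −5.880 + √(34.574 + 764.40) = 22.3861 m/s.
22.3861 m/s ÷ 0.44704 = 50.076 mph.

Maximum speed ≈ 50 mph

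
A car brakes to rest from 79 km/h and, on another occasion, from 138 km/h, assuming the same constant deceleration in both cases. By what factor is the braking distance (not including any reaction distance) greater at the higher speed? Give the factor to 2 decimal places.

Braking distance d = v²/(2a), so with a fixed, d ∝ v².
Factor = (138/79)² = 1.7468² = 3.0513.

Factor ≈ 3.05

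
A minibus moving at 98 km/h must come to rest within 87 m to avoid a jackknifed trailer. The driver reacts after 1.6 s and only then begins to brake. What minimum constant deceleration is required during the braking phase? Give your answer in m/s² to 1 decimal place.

Required deceleration ≈ 8.5 m/s²

98 km/h ÷ 3.6 = 27.2222 m/s.
Distance covered during reaction = 27.2222 × 1.6 = 43.556 m.
Distance available for braking: 87 − 43.556 = 43.444 m.
v² = 2a·d ⇒ a = v²/(2d) = 27.2222² / (2 × 43.444) = 741.048 / 86.888 = 8.5288 m/s².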